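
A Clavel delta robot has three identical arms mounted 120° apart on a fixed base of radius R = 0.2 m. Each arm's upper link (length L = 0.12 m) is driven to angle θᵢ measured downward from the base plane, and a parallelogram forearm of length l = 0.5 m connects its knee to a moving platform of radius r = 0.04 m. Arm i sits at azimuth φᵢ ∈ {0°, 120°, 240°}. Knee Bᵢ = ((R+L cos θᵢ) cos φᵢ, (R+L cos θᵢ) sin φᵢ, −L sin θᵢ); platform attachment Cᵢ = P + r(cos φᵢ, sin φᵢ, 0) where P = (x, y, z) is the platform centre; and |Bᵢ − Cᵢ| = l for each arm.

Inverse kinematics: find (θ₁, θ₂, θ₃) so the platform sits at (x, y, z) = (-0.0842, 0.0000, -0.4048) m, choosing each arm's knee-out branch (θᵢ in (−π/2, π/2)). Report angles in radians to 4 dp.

θ₁ = 0.4359, θ₂ = -0.2623, θ₃ = -0.2623

rotate P by −φ1: (-0.0842, 0.0000, -0.4048)
  e−x'=0.2442;  (l²−L²−(e−x')²−y'²−z²)/2L = 0.0504
  γ=atan2(-0.4048,0.2442)=-1.0280;  ψ=arccos(0.1067)=1.4639;  θ1=γ+ψ≈0.4359
φ2=120.0° → target in arm frame (0.0421, 0.0729)
  A=0.1179, B=-0.4048, C=(l²−L²−A²−y'²−z²)/(2L)=0.2188
  √(A²+B²)=0.4216;  θ2 = -1.2874+1.0251 ≈ -0.2623
φ3=240.0° → target in arm frame (0.0421, -0.0729)
  A=0.1179, B=-0.4048, C=(l²−L²−A²−y'²−z²)/(2L)=0.2188
  √(A²+B²)=0.4216;  θ3 = -1.2874+1.0251 ≈ -0.2623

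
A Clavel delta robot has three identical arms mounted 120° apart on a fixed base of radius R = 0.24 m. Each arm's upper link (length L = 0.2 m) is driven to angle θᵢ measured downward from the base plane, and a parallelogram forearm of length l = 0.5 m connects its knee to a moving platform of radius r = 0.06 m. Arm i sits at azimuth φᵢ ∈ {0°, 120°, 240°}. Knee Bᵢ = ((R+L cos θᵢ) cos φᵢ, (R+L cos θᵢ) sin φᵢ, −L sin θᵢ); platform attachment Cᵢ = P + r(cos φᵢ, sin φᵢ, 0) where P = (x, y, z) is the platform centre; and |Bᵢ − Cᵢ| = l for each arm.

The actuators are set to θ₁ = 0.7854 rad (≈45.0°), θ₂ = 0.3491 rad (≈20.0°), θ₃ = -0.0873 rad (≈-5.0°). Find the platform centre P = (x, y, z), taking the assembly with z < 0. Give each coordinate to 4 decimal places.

centre 1 = (0.3214·cos0.0°, 0.3214·sin0.0°, -0.1414) = (0.3214, 0.0000, -0.1414)
centre 2 = (0.3679·cos120.0°, 0.3679·sin120.0°, -0.0684) = (-0.1840, 0.3186, -0.0684)
centre 3 = (0.3792·cos240.0°, 0.3792·sin240.0°, 0.0174) = (-0.1896, -0.3284, 0.0174)
subtract pairs → two planes through P
plane₁₂: -1.0108x+0.6373y+0.1460z = 0.0167
Cramer: x(z) = -0.0184+0.2269z;  y(z) = -0.0030+0.1307z
into |P−centre ₁|² = l²: 1.0685z² + 0.1279z + -0.1145 = 0;  Δ = 0.5057;  z = -0.3926 or 0.2729 → z<0 root = -0.3926
x = -0.1075, y = -0.0543

(-0.1075, -0.0543, -0.3926)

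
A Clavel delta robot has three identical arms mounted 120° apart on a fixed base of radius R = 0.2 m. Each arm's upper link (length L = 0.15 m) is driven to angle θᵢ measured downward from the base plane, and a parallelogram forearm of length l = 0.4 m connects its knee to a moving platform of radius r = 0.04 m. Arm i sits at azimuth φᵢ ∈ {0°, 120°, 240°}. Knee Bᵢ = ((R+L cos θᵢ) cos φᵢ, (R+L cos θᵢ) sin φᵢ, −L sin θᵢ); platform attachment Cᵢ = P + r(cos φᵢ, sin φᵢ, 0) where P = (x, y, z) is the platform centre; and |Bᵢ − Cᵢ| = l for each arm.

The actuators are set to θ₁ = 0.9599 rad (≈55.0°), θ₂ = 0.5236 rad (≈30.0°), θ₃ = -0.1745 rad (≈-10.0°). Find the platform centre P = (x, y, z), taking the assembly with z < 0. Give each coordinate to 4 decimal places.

(-0.0985, -0.0654, -0.3153)

arm 1 at φ=0.0°: ρ1 = 0.2460;  centre 1 = (0.2460, 0.0000, -0.1229)
centre 2 = (0.2899·cos120.0°, 0.2899·sin120.0°, -0.0750) = (-0.1450, 0.2511, -0.0750)
centre 3 = (0.3077·cos240.0°, 0.3077·sin240.0°, 0.0260) = (-0.1539, -0.2665, 0.0260)
|centre ₂|²−|centre ₁|² = 0.0140;  |centre ₃|²−|centre ₁|² = 0.0197
linear system: -0.7820x+0.5021y = 0.0140−0.0957z; -0.7998x+-0.5330y = 0.0197−0.2978z
det = 0.8184;  x = -0.0213+0.2451z,  y = -0.0051+0.1910z
into |P−centre ₁|² = l²: 1.0966z² + 0.1128z + -0.0734 = 0;  Δ = 0.3348;  z = -0.3153 or 0.2124 → z<0 root = -0.3153
x = -0.0985, y = -0.0654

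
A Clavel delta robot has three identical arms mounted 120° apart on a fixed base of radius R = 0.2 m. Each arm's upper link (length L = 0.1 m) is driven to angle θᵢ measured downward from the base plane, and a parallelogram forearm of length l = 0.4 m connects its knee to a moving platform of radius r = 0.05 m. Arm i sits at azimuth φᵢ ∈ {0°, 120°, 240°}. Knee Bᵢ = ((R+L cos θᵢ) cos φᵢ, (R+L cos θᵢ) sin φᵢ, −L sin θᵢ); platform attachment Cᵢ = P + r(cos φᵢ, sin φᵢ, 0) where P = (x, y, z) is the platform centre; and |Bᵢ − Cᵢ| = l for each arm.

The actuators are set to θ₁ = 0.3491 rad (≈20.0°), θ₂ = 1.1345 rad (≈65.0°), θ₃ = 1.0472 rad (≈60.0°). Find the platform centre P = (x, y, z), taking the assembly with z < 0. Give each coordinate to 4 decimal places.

(0.0849, -0.0091, -0.4011)

centre 1 = (0.2440·cos0.0°, 0.2440·sin0.0°, -0.0342) = (0.2440, 0.0000, -0.0342)
centre 2 = (0.1923·cos120.0°, 0.1923·sin120.0°, -0.0906) = (-0.0961, 0.1665, -0.0906)
φ3=240.0°: virtual centre (-0.1000, -0.1732, -0.0866), radius l
subtract pairs → two planes through P
[-0.6802 0.3330 -0.1129]·P = -0.0155;  [-0.6879 -0.3464 -0.1048]·P = -0.0132
det = 0.4647;  x = 0.0210+-0.1592z,  y = -0.0037+0.0137z
sphere 1 gives Az²+Bz+C=0 with A=1.0255, B=0.1393, C=-0.1091;  B²−4AC=0.4670;  roots -0.4011, 0.2653;  negative root z = -0.4011
x = 0.0849, y = -0.0091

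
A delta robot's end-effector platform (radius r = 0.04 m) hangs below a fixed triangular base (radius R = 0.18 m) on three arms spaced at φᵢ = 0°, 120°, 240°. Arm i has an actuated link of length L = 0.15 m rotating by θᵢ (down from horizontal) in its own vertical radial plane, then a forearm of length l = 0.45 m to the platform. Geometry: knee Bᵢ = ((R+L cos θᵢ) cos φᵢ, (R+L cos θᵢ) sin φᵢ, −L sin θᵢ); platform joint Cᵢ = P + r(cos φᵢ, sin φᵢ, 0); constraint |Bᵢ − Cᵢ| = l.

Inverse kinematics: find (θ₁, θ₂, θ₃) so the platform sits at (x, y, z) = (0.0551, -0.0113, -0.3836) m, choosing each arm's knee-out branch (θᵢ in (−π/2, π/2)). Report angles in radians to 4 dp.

θ₁ = -0.0004, θ₂ = 0.4359, θ₃ = 0.3491

φ1=0.0° → target in arm frame (0.0551, -0.0113)
  A cos θ + B sin θ = C:  0.0849·cos θ + -0.3836·sin θ = 0.0851
  γ=atan2(-0.3836,0.0849)=-1.3530;  ψ=arccos(0.2165)=1.3526;  θ1=γ+ψ≈-0.0004
φ2=120.0° → target in arm frame (-0.0373, -0.0421)
  e−x'=0.1773;  (l²−L²−(e−x')²−y'²−z²)/2L = -0.0012
  √(A²+B²)=0.4226;  θ2 = -1.1378+1.5737 ≈ 0.4359
rotate P by −φ3: (-0.0178, 0.0534, -0.3836)
  e−x'=0.1578;  (l²−L²−(e−x')²−y'²−z²)/2L = 0.0170
  γ=atan2(-0.3836,0.1578)=-1.1806;  ψ=arccos(0.0411)=1.5297;  θ3=γ+ψ≈0.3491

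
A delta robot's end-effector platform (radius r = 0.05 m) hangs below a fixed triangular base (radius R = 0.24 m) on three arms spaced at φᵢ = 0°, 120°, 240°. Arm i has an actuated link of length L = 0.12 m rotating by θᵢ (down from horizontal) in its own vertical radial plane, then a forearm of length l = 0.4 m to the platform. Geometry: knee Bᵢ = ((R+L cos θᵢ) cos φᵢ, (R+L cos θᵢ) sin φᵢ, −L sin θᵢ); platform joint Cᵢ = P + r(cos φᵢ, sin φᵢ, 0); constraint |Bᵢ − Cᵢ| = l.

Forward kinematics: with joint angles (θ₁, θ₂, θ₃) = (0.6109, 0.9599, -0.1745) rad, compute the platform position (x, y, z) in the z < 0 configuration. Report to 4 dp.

φ1=0.0°: virtual centre (0.2883, 0.0000, -0.0688), radius l
arm 2 at φ=120.0°: (R−r)+L cos θ2 = 0.2588;  centre 2 = (-0.1294, 0.2242, -0.0983)
φ3=240.0°: virtual centre (-0.1541, -0.2669, 0.0208), radius l
subtract pairs → two planes through P
[-0.8354 0.4483 -0.0589]·P = -0.0112;  [-0.8848 -0.5338 0.1793]·P = 0.0076
Cramer: x(z) = 0.0031+0.0581z;  y(z) = -0.0192+0.2397z
quadratic in z: (1.0608)z²+(0.0953)z+(-0.0735)=0, √Δ=0.5667 → z ∈ {-0.3120, 0.2222}; z = -0.3120 (taking z<0)
x = -0.0151, y = -0.0940

(-0.0151, -0.0940, -0.3120)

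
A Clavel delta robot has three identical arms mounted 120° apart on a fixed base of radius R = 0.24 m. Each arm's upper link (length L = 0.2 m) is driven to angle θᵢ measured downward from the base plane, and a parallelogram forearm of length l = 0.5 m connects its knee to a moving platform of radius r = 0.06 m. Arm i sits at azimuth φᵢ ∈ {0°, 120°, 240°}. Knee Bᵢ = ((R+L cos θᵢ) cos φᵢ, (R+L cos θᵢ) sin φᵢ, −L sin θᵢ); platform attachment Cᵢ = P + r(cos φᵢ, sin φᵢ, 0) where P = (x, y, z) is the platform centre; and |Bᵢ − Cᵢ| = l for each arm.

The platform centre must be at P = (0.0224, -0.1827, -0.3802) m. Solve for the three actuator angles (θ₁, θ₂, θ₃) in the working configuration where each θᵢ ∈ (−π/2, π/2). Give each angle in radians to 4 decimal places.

arm 1 (φ=0.0°): x'=0.0224, y'=-0.1827
  A cos θ + B sin θ = C:  0.1576·cos θ + -0.3802·sin θ = 0.0181
  √(A²+B²)=0.4116;  θ1 = -1.1778+1.5269 ≈ 0.3490
rotate P by −φ2: (-0.1694, 0.0720, -0.3802)
  A=0.3494, B=-0.3802, C=(l²−L²−A²−y'²−z²)/(2L)=-0.1546
  √(A²+B²)=0.5164;  θ2 = -0.8276+1.8748 ≈ 1.0472
arm 3 (φ=240.0°): x'=0.1470, y'=0.1107
  A cos θ + B sin θ = C:  0.0330·cos θ + -0.3802·sin θ = 0.1302
  √(A²+B²)=0.3816;  θ3 = -1.4843+1.2225 ≈ -0.2617

θ₁ = 0.3490, θ₂ = 1.0472, θ₃ = -0.2617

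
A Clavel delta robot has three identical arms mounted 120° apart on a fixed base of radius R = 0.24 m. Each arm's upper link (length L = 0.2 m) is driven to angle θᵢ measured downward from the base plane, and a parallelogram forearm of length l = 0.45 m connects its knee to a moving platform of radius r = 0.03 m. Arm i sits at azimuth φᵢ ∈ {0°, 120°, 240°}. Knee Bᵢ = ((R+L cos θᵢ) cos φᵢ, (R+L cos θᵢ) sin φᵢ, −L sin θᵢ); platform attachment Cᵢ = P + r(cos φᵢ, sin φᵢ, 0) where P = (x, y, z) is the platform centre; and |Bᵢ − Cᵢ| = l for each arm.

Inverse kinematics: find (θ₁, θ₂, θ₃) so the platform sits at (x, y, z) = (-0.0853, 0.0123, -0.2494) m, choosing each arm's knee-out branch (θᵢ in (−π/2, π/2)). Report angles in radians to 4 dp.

θ₁ = 0.7856, θ₂ = -0.0875, θ₃ = 0.0875

φ1=0.0° → target in arm frame (-0.0853, 0.0123)
  e−x'=0.2953;  (l²−L²−(e−x')²−y'²−z²)/2L = 0.0324
  √(A²+B²)=0.3865;  θ1 = -0.7013+1.4870 ≈ 0.7856
arm 2 (φ=120.0°): x'=0.0533, y'=0.0677
  e−x'=0.1567;  (l²−L²−(e−x')²−y'²−z²)/2L = 0.1779
  √(A²+B²)=0.2945;  θ2 = -1.0098+0.9223 ≈ -0.0875
rotate P by −φ3: (0.0320, -0.0800, -0.2494)
  e−x'=0.1780;  (l²−L²−(e−x')²−y'²−z²)/2L = 0.1555
  θ3 = atan2(B,A) + arccos(C/0.3064) = 0.0875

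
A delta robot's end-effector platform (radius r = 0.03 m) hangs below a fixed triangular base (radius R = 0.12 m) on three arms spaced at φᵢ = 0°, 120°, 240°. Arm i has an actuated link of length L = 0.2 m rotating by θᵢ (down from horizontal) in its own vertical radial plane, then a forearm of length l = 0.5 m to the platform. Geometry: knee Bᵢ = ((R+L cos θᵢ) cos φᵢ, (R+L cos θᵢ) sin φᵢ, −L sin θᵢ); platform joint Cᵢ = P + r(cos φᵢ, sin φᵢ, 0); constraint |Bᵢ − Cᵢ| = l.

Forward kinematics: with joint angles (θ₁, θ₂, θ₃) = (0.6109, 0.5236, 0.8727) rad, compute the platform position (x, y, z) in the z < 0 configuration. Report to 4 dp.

(0.0248, 0.0813, -0.5517)

φ1=0.0°: virtual centre (0.2538, 0.0000, -0.1147), radius l
φ2=120.0°: virtual centre (-0.1316, 0.2279, -0.1000), radius l
φ3=240.0°: virtual centre (-0.1093, -0.1893, -0.1532), radius l
eliminate P² terms by subtracting sphere 1 from 2 and 3
[-0.7709 0.4559 0.0294]·P = 0.0017;  [-0.7262 -0.3785 -0.0770]·P = -0.0063
Cramer: x(z) = 0.0036-0.0385z;  y(z) = 0.0098-0.1296z
into |P−S₁|² = l²: 1.0183z² + 0.2461z + -0.1741 = 0;  Δ = 0.7699;  z = -0.5517 or 0.3100 → z<0 root = -0.5517
x = 0.0248, y = 0.0813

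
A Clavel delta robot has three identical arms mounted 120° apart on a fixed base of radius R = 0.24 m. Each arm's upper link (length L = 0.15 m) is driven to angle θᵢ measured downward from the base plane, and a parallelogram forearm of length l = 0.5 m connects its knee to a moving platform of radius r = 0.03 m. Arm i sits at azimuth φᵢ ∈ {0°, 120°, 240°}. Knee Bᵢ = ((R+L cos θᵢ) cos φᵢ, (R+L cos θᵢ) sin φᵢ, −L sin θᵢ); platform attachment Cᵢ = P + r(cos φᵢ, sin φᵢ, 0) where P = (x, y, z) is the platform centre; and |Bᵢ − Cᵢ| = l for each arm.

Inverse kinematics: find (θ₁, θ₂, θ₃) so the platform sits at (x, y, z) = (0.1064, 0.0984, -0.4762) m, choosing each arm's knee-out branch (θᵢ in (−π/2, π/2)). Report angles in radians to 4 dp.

φ1=0.0° → target in arm frame (0.1064, 0.0984)
  A cos θ + B sin θ = C:  0.1036·cos θ + -0.4762·sin θ = -0.0656
  θ1 = atan2(B,A) + arccos(C/0.4873) = 0.3492
arm 2 (φ=120.0°): x'=0.0320, y'=-0.1413
  A cos θ + B sin θ = C:  0.1780·cos θ + -0.4762·sin θ = -0.1697
  √(A²+B²)=0.5084;  θ2 = -1.2131+1.9112 ≈ 0.6981
φ3=240.0° → target in arm frame (-0.1384, 0.0429)
  e−x'=0.3484;  (l²−L²−(e−x')²−y'²−z²)/2L = -0.4084
  θ3 = atan2(B,A) + arccos(C/0.5901) = 1.3960

θ₁ = 0.3492, θ₂ = 0.6981, θ₃ = 1.3960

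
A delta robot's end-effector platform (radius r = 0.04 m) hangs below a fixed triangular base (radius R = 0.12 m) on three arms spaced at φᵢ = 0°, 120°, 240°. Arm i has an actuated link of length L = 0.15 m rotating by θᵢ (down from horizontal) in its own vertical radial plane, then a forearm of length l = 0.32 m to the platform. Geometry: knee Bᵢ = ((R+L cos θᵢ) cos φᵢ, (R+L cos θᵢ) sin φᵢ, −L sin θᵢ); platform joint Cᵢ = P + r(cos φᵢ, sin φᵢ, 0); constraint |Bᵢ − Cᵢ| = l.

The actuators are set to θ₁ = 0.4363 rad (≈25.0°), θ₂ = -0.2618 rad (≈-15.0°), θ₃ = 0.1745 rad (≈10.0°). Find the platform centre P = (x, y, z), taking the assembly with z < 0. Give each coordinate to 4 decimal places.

(-0.0522, 0.0383, -0.2337)

φ1=0.0°: virtual centre (0.2159, 0.0000, -0.0634), radius l
arm 2 at φ=120.0°: ρ2 = 0.2249;  centre 2 = (-0.1124, 0.1948, 0.0388)
centre 3 = (0.2277·cos240.0°, 0.2277·sin240.0°, -0.0260) = (-0.1139, -0.1972, -0.0260)
eliminate P² terms by subtracting sphere 1 from 2 and 3
[-0.6568 0.3895 0.2044]·P = 0.0014;  [-0.6596 -0.3944 0.0747]·P = 0.0019
det = 0.5160;  x = -0.0025+0.2126z,  y = -0.0006+-0.1663z
into |P−centre ₁|² = l²: 1.0729z² + 0.0341z + -0.0507 = 0;  Δ = 0.2185;  z = -0.2337 or 0.2020 → z<0 root = -0.2337
x = -0.0522, y = 0.0383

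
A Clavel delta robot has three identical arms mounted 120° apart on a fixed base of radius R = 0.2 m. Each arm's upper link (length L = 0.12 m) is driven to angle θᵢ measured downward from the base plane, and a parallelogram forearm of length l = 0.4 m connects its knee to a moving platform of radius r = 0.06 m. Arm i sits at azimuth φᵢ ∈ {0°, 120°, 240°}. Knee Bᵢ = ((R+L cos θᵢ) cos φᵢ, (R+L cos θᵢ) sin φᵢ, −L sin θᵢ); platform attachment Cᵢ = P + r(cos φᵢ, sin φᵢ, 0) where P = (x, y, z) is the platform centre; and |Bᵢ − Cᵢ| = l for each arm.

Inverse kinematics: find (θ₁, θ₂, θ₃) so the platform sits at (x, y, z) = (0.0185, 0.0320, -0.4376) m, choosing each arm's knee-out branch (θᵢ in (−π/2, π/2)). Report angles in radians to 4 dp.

θ₁ = 0.8723, θ₂ = 0.8725, θ₃ = 1.1342

φ1=0.0° → target in arm frame (0.0185, 0.0320)
  e−x'=0.1215;  (l²−L²−(e−x')²−y'²−z²)/2L = -0.2570
  θ1 = atan2(B,A) + arccos(C/0.4542) = 0.8723
φ2=120.0° → target in arm frame (0.0185, -0.0320)
  A cos θ + B sin θ = C:  0.1215·cos θ + -0.4376·sin θ = -0.2570
  γ=atan2(-0.4376,0.1215)=-1.2999;  ψ=arccos(-0.5660)=2.1724;  θ2=γ+ψ≈0.8725
rotate P by −φ3: (-0.0370, 0.0000, -0.4376)
  A cos θ + B sin θ = C:  0.1770·cos θ + -0.4376·sin θ = -0.3217
  √(A²+B²)=0.4720;  θ3 = -1.1865+2.3207 ≈ 1.1342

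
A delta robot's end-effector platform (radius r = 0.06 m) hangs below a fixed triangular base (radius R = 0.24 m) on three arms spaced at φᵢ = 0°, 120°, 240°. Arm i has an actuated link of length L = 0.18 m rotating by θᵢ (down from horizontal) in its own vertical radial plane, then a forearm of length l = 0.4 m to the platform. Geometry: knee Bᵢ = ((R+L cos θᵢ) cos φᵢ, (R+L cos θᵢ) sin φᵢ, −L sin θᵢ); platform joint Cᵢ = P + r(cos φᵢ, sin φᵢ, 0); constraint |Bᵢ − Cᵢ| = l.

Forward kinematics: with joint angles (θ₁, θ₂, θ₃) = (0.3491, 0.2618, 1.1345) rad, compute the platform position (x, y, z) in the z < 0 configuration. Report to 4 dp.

φ1=0.0°: virtual centre (0.3491, 0.0000, -0.0616), radius l
S2 = (0.3539·cos120.0°, 0.3539·sin120.0°, -0.0466) = (-0.1769, 0.3065, -0.0466)
φ3=240.0°: virtual centre (-0.1280, -0.2218, -0.1631), radius l
subtract pairs → two planes through P
plane₁₂: -1.0522x+0.6129y+0.0300z = 0.0017
Cramer: x(z) = 0.0188-0.1058z;  y(z) = 0.0351-0.2304z
into |P−S₁|² = l²: 1.0643z² + 0.1768z + -0.0459 = 0;  Δ = 0.2265;  z = -0.3067 or 0.1405 → z<0 root = -0.3067
x = 0.0512, y = 0.1057

(0.0512, 0.1057, -0.3067)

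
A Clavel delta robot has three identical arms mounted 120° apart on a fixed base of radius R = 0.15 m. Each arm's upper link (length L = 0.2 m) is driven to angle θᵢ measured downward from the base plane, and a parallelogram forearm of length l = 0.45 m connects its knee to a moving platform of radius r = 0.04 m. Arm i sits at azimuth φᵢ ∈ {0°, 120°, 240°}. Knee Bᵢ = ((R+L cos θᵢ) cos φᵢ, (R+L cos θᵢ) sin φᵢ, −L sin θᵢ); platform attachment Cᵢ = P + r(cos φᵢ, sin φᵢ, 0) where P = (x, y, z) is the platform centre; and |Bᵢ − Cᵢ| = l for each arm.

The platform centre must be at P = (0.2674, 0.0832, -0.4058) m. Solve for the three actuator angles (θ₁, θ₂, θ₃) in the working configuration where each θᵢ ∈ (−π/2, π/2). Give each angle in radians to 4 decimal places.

θ₁ = -0.1742, θ₂ = 1.0473, θ₃ = 1.3965

φ1=0.0° → target in arm frame (0.2674, 0.0832)
  A=-0.1574, B=-0.4058, C=(l²−L²−A²−y'²−z²)/(2L)=-0.0847
  θ1 = atan2(B,A) + arccos(C/0.4353) = -0.1742
φ2=120.0° → target in arm frame (-0.0616, -0.2732)
  e−x'=0.1716;  (l²−L²−(e−x')²−y'²−z²)/2L = -0.2657
  γ=atan2(-0.4058,0.1716)=-1.1706;  ψ=arccos(-0.6029)=2.2180;  θ2=γ+ψ≈1.0473
rotate P by −φ3: (-0.2058, 0.1900, -0.4058)
  A=0.3158, B=-0.4058, C=(l²−L²−A²−y'²−z²)/(2L)=-0.3449
  √(A²+B²)=0.5142;  θ3 = -0.9096+2.3061 ≈ 1.3965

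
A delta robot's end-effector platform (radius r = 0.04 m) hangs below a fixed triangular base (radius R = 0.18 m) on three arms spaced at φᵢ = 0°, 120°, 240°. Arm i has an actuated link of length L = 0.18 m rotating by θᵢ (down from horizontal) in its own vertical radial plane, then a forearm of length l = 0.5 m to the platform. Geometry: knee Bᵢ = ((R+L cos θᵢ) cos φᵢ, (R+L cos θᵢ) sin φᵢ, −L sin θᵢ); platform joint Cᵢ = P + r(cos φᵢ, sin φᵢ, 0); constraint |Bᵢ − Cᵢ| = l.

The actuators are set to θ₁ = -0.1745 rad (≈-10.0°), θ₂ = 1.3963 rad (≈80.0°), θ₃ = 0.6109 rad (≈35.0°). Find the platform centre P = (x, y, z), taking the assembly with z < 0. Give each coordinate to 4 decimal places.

(0.2188, -0.1539, -0.4342)

φ1=0.0°: virtual centre (0.3173, 0.0000, 0.0313), radius l
arm 2 at φ=120.0°: e+L cos θ2 = 0.1713;  O2 = (-0.0856, 0.1483, -0.1773)
O3 = (0.2874·cos240.0°, 0.2874·sin240.0°, -0.1032) = (-0.1437, -0.2489, -0.1032)
|O₂|²−|O₁|² = -0.0409;  |O₃|²−|O₁|² = -0.0084
[-0.8058 0.2966 -0.4170]·P = -0.0409;  [-0.9220 -0.4979 -0.2690]·P = -0.0084
det = 0.6746;  x = 0.0338+-0.4260z,  y = -0.0459+0.2486z
quadratic in z: (1.2433)z²+(0.1562)z+(-0.1666)=0, √Δ=0.9235 → z ∈ {-0.4342, 0.3086}; z = -0.4342 (taking z<0)
x = 0.2188, y = -0.1539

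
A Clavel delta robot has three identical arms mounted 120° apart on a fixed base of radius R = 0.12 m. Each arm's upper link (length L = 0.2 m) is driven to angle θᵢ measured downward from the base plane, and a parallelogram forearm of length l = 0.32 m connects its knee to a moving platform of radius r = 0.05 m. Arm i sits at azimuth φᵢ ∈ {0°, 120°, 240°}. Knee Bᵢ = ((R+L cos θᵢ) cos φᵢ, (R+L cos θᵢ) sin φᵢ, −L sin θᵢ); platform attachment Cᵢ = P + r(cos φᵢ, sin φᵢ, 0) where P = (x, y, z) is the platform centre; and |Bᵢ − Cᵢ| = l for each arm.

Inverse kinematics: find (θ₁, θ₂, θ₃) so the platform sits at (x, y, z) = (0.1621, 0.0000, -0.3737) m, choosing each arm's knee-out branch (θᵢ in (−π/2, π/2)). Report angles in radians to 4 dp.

arm 1 (φ=0.0°): x'=0.1621, y'=0.0000
  A cos θ + B sin θ = C:  -0.0921·cos θ + -0.3737·sin θ = -0.2143
  γ=atan2(-0.3737,-0.0921)=-1.8124;  ψ=arccos(-0.5569)=2.1614;  θ1=γ+ψ≈0.3490
φ2=120.0° → target in arm frame (-0.0810, -0.1404)
  A=0.1510, B=-0.3737, C=(l²−L²−A²−y'²−z²)/(2L)=-0.2994
  θ2 = atan2(B,A) + arccos(C/0.4031) = 1.2215
φ3=240.0° → target in arm frame (-0.0811, 0.1404)
  A cos θ + B sin θ = C:  0.1511·cos θ + -0.3737·sin θ = -0.2994
  γ=atan2(-0.3737,0.1511)=-1.1867;  ψ=arccos(-0.7429)=2.4082;  θ3=γ+ψ≈1.2215

θ₁ = 0.3490, θ₂ = 1.2215, θ₃ = 1.2215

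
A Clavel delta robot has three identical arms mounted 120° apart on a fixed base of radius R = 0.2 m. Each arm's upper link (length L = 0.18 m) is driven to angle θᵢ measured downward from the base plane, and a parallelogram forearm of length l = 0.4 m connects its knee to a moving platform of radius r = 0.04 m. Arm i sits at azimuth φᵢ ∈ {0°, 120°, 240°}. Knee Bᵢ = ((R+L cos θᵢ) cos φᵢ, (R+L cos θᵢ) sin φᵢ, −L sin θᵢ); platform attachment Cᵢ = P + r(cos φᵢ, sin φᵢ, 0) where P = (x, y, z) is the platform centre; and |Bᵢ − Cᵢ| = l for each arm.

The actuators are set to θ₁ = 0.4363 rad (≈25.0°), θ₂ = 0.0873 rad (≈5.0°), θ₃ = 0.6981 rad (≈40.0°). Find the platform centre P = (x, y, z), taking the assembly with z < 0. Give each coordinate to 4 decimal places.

(-0.0025, 0.0661, -0.2988)

φ1=0.0°: virtual centre (0.3231, 0.0000, -0.0761), radius l
arm 2 at φ=120.0°: (R−r)+L cos θ2 = 0.3393;  centre 2 = (-0.1697, 0.2939, -0.0157)
arm 3 at φ=240.0°: (R−r)+L cos θ3 = 0.2979;  centre 3 = (-0.1489, -0.2580, -0.1157)
subtract pairs → two planes through P
linear system: -0.9856x+0.5877y = 0.0052−0.1207z; -0.9442x+-0.5160y = -0.0081−-0.0793z
Cramer: x(z) = 0.0020+0.0148z;  y(z) = 0.0121-0.1807z
into |P−centre ₁|² = l²: 1.0329z² + 0.1383z + -0.0509 = 0;  Δ = 0.2294;  z = -0.2988 or 0.1649 → z<0 root = -0.2988
x = -0.0025, y = 0.0661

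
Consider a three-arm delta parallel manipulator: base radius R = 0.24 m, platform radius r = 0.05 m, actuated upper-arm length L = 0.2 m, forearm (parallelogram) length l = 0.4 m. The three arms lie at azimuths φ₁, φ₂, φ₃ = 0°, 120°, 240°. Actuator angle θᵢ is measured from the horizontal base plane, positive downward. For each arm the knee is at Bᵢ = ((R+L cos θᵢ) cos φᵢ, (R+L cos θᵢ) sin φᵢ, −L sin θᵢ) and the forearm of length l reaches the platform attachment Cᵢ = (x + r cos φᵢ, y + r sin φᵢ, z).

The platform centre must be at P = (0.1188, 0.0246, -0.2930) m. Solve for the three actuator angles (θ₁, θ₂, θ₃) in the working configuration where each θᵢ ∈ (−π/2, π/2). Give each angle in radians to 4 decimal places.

φ1=0.0° → target in arm frame (0.1188, 0.0246)
  e−x'=0.0712;  (l²−L²−(e−x')²−y'²−z²)/2L = 0.0712
  γ=atan2(-0.2930,0.0712)=-1.3324;  ψ=arccos(0.2361)=1.3324;  θ1=γ+ψ≈0.0000
rotate P by −φ2: (-0.0381, -0.1152, -0.2930)
  A=0.2281, B=-0.2930, C=(l²−L²−A²−y'²−z²)/(2L)=-0.0779
  θ2 = atan2(B,A) + arccos(C/0.3713) = 0.8727
rotate P by −φ3: (-0.0807, 0.0906, -0.2930)
  A=0.2707, B=-0.2930, C=(l²−L²−A²−y'²−z²)/(2L)=-0.1183
  √(A²+B²)=0.3989;  θ3 = -0.8249+1.8720 ≈ 1.0471

θ₁ = 0.0000, θ₂ = 0.8727, θ₃ = 1.0471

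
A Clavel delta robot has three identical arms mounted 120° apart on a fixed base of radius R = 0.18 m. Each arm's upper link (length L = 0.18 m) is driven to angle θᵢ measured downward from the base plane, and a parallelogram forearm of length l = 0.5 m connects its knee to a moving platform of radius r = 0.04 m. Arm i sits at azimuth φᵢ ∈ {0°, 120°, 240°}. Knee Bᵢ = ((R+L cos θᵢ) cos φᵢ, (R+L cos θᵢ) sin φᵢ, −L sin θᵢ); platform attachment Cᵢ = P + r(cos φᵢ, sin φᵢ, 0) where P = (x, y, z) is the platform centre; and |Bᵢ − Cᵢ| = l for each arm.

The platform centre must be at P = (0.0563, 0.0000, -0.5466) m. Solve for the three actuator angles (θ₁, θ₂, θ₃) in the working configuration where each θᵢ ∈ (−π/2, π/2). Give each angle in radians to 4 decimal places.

θ₁ = 0.6108, θ₂ = 0.8726, θ₃ = 0.8726

arm 1 (φ=0.0°): x'=0.0563, y'=0.0000
  A cos θ + B sin θ = C:  0.0837·cos θ + -0.5466·sin θ = -0.2449
  θ1 = atan2(B,A) + arccos(C/0.5530) = 0.6108
arm 2 (φ=120.0°): x'=-0.0281, y'=-0.0488
  e−x'=0.1681;  (l²−L²−(e−x')²−y'²−z²)/2L = -0.3106
  γ=atan2(-0.5466,0.1681)=-1.2724;  ψ=arccos(-0.5432)=2.1450;  θ2=γ+ψ≈0.8726
rotate P by −φ3: (-0.0282, 0.0488, -0.5466)
  A=0.1682, B=-0.5466, C=(l²−L²−A²−y'²−z²)/(2L)=-0.3106
  γ=atan2(-0.5466,0.1682)=-1.2724;  ψ=arccos(-0.5432)=2.1450;  θ3=γ+ψ≈0.8726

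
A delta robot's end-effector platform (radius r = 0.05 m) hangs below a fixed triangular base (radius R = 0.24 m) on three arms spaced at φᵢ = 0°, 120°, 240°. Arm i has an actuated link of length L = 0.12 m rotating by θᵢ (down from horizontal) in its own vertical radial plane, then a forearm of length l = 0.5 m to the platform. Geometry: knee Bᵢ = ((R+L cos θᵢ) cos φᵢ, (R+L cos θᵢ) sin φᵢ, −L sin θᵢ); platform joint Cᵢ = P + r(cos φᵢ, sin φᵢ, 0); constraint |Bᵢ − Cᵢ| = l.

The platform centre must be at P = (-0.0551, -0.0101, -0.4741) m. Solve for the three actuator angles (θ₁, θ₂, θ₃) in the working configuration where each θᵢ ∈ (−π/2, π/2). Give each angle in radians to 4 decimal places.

arm 1 (φ=0.0°): x'=-0.0551, y'=-0.0101
  A=0.2451, B=-0.4741, C=(l²−L²−A²−y'²−z²)/(2L)=-0.2056
  γ=atan2(-0.4741,0.2451)=-1.0937;  ψ=arccos(-0.3853)=1.9663;  θ1=γ+ψ≈0.8726
rotate P by −φ2: (0.0188, 0.0528, -0.4741)
  A=0.1712, B=-0.4741, C=(l²−L²−A²−y'²−z²)/(2L)=-0.0886
  θ2 = atan2(B,A) + arccos(C/0.5041) = 0.5232
arm 3 (φ=240.0°): x'=0.0363, y'=-0.0427
  A cos θ + B sin θ = C:  0.1537·cos θ + -0.4741·sin θ = -0.0609
  θ3 = atan2(B,A) + arccos(C/0.4984) = 0.4360

θ₁ = 0.8726, θ₂ = 0.5232, θ₃ = 0.4360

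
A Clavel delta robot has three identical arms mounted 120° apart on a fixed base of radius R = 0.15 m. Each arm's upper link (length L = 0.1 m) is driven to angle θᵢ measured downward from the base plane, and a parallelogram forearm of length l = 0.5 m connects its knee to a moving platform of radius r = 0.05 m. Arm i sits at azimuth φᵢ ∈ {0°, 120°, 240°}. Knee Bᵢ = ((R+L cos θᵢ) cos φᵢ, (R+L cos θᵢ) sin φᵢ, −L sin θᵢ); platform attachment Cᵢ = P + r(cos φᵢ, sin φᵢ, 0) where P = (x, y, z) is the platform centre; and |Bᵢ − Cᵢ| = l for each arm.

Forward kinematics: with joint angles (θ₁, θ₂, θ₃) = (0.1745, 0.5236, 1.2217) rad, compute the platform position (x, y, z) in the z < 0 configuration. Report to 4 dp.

(0.1204, 0.1092, -0.4990)

arm 1 at φ=0.0°: ρ1 = 0.1985;  S1 = (0.1985, 0.0000, -0.0174)
φ2=120.0°: virtual centre (-0.0933, 0.1616, -0.0500), radius l
arm 3 at φ=240.0°: ρ3 = 0.1342;  S3 = (-0.0671, -0.1162, -0.0940)
eliminate P² terms by subtracting sphere 1 from 2 and 3
[-0.5836 0.3232 -0.0653]·P = -0.0024;  [-0.5312 -0.2324 -0.1532]·P = -0.0129
det = 0.3073;  x = 0.0153+-0.2105z,  y = 0.0203+-0.1781z
into |P−S₁|² = l²: 1.0760z² + 0.1046z + -0.2157 = 0;  Δ = 0.9395;  z = -0.4990 or 0.4018 → z<0 root = -0.4990
x = 0.1204, y = 0.1092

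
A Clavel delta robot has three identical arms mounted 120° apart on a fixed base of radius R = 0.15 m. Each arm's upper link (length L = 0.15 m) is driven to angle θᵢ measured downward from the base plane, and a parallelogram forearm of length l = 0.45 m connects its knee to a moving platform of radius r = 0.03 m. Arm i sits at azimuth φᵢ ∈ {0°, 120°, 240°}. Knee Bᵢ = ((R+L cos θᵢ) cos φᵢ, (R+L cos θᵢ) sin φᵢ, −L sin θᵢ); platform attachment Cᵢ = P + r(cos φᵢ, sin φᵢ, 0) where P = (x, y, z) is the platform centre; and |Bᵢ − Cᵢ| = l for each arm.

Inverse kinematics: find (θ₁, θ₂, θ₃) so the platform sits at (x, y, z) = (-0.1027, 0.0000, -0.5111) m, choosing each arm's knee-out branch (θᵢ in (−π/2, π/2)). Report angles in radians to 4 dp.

θ₁ = 1.3090, θ₂ = 0.7853, θ₃ = 0.7853

rotate P by −φ1: (-0.1027, 0.0000, -0.5111)
  e−x'=0.2227;  (l²−L²−(e−x')²−y'²−z²)/2L = -0.4361
  √(A²+B²)=0.5575;  θ1 = -1.1599+2.4689 ≈ 1.3090
φ2=120.0° → target in arm frame (0.0513, 0.0889)
  A cos θ + B sin θ = C:  0.0687·cos θ + -0.5111·sin θ = -0.3128
  θ2 = atan2(B,A) + arccos(C/0.5157) = 0.7853
arm 3 (φ=240.0°): x'=0.0514, y'=-0.0889
  A cos θ + B sin θ = C:  0.0686·cos θ + -0.5111·sin θ = -0.3128
  γ=atan2(-0.5111,0.0686)=-1.4373;  ψ=arccos(-0.6066)=2.2226;  θ3=γ+ψ≈0.7853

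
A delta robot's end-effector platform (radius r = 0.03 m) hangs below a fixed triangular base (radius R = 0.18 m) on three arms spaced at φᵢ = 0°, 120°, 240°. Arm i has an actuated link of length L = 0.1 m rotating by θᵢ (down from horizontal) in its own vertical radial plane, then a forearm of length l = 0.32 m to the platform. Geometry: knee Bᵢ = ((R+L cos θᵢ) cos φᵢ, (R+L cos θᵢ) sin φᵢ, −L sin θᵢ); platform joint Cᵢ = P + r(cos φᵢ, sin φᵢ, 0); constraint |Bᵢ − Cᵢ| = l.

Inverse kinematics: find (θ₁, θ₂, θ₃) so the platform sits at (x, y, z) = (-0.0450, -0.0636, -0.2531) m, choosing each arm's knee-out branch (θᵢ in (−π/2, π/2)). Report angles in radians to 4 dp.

θ₁ = 0.8730, θ₂ = 0.7859, θ₃ = -0.1743

rotate P by −φ1: (-0.0450, -0.0636, -0.2531)
  e−x'=0.1950;  (l²−L²−(e−x')²−y'²−z²)/2L = -0.0686
  √(A²+B²)=0.3195;  θ1 = -0.9143+1.7873 ≈ 0.8730
φ2=120.0° → target in arm frame (-0.0326, 0.0708)
  e−x'=0.1826;  (l²−L²−(e−x')²−y'²−z²)/2L = -0.0500
  √(A²+B²)=0.3121;  θ2 = -0.9459+1.7318 ≈ 0.7859
rotate P by −φ3: (0.0776, -0.0072, -0.2531)
  e−x'=0.0724;  (l²−L²−(e−x')²−y'²−z²)/2L = 0.1152
  √(A²+B²)=0.2633;  θ3 = -1.2921+1.1178 ≈ -0.1743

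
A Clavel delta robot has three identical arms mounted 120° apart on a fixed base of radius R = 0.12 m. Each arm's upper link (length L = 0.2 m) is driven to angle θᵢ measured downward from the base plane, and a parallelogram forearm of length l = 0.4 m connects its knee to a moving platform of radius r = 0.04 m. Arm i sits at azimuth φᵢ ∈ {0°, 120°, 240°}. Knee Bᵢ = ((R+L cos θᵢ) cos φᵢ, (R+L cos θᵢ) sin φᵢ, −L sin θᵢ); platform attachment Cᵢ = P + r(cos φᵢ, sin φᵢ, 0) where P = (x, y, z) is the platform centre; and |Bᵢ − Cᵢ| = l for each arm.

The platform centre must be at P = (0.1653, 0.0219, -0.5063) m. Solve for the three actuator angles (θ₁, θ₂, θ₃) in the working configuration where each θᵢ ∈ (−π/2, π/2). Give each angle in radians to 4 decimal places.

θ₁ = 0.6108, θ₂ = 1.3089, θ₃ = 1.3960

φ1=0.0° → target in arm frame (0.1653, 0.0219)
  A=-0.0853, B=-0.5063, C=(l²−L²−A²−y'²−z²)/(2L)=-0.3602
  θ1 = atan2(B,A) + arccos(C/0.5134) = 0.6108
rotate P by −φ2: (-0.0637, -0.1541, -0.5063)
  A cos θ + B sin θ = C:  0.1437·cos θ + -0.5063·sin θ = -0.4518
  θ2 = atan2(B,A) + arccos(C/0.5263) = 1.3089
rotate P by −φ3: (-0.1016, 0.1322, -0.5063)
  A cos θ + B sin θ = C:  0.1816·cos θ + -0.5063·sin θ = -0.4670
  √(A²+B²)=0.5379;  θ3 = -1.2264+2.6224 ≈ 1.3960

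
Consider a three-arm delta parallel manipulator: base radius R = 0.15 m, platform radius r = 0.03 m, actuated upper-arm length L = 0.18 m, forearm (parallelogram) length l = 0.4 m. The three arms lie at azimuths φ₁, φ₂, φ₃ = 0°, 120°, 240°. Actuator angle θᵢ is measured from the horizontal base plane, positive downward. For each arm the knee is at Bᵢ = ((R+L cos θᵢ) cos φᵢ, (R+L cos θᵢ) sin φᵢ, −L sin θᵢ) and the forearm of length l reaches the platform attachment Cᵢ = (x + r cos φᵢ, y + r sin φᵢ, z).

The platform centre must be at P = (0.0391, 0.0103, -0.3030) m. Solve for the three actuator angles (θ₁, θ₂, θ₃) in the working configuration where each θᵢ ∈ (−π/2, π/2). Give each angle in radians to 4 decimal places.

θ₁ = -0.0001, θ₂ = 0.2617, θ₃ = 0.3490

rotate P by −φ1: (0.0391, 0.0103, -0.3030)
  e−x'=0.0809;  (l²−L²−(e−x')²−y'²−z²)/2L = 0.0809
  √(A²+B²)=0.3136;  θ1 = -1.3099+1.3097 ≈ -0.0001
arm 2 (φ=120.0°): x'=-0.0106, y'=-0.0390
  A=0.1306, B=-0.3030, C=(l²−L²−A²−y'²−z²)/(2L)=0.0478
  √(A²+B²)=0.3300;  θ2 = -1.1638+1.4254 ≈ 0.2617
φ3=240.0° → target in arm frame (-0.0285, 0.0287)
  e−x'=0.1485;  (l²−L²−(e−x')²−y'²−z²)/2L = 0.0359
  θ3 = atan2(B,A) + arccos(C/0.3374) = 0.3490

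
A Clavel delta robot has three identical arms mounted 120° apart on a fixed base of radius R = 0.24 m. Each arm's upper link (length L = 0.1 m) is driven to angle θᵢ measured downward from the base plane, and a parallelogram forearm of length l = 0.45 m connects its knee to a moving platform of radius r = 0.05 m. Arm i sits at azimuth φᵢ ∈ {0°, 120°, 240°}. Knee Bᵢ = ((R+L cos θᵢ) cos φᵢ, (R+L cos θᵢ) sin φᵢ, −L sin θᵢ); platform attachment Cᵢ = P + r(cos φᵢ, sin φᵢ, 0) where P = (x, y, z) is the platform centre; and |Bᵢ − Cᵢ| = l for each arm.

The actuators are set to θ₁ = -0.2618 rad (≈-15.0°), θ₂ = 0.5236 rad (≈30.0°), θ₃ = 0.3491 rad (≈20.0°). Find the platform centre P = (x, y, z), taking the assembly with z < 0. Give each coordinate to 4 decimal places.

(0.0608, -0.0152, -0.3631)

φ1=0.0°: virtual centre (0.2866, 0.0000, 0.0259), radius l
arm 2 at φ=120.0°: e+L cos θ2 = 0.2766;  O2 = (-0.1383, 0.2395, -0.0500)
φ3=240.0°: virtual centre (-0.1420, -0.2459, -0.0342), radius l
eliminate P² terms by subtracting sphere 1 from 2 and 3
plane₁₂: -0.8498x+0.4791y+-0.1518z = -0.0038
Cramer: x(z) = 0.0028-0.1596z;  y(z) = -0.0029+0.0337z
quadratic in z: (1.0266)z²+(0.0386)z+(-0.1213)=0, √Δ=0.7068 → z ∈ {-0.3631, 0.3255}; z = -0.3631 (taking z<0)
x = 0.0608, y = -0.0152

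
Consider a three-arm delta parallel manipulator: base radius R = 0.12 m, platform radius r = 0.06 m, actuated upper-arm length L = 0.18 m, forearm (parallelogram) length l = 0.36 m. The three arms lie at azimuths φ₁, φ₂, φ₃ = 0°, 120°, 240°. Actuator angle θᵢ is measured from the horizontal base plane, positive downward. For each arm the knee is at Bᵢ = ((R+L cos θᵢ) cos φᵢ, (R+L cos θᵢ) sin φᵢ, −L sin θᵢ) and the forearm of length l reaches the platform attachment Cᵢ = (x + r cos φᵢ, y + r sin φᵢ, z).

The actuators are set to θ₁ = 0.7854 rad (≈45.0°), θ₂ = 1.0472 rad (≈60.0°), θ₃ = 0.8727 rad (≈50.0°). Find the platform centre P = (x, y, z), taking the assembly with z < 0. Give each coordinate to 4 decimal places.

φ1=0.0°: virtual centre (0.1873, 0.0000, -0.1273), radius l
φ2=120.0°: virtual centre (-0.0750, 0.1299, -0.1559), radius l
φ3=240.0°: virtual centre (-0.0878, -0.1522, -0.1379), radius l
subtract pairs → two planes through P
linear system: -0.5246x+0.2598y = -0.0045−-0.0572z; -0.5503x+-0.3043y = -0.0014−-0.0212z
Cramer: x(z) = 0.0057-0.0758z;  y(z) = -0.0057+0.0672z
sphere 1 gives Az²+Bz+C=0 with A=1.0103, B=0.2813, C=-0.0804;  B²−4AC=0.4040;  roots -0.4538, 0.1754;  negative root z = -0.4538
x = 0.0401, y = -0.0362

(0.0401, -0.0362, -0.4538)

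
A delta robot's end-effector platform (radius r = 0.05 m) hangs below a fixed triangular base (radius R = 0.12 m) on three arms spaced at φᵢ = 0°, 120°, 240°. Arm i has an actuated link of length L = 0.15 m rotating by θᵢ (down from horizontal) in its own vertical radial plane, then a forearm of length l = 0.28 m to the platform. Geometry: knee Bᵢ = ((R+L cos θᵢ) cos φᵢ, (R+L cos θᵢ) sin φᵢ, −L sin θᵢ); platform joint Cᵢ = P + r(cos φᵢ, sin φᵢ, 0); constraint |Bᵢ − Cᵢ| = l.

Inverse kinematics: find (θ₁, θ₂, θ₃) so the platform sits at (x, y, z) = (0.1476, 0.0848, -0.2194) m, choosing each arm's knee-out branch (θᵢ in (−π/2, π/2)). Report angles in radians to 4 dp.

θ₁ = -0.2618, θ₂ = 0.6985, θ₃ = 1.3092

arm 1 (φ=0.0°): x'=0.1476, y'=0.0848
  A cos θ + B sin θ = C:  -0.0776·cos θ + -0.2194·sin θ = -0.0182
  √(A²+B²)=0.2327;  θ1 = -1.9108+1.6489 ≈ -0.2618
φ2=120.0° → target in arm frame (-0.0004, -0.1702)
  A cos θ + B sin θ = C:  0.0704·cos θ + -0.2194·sin θ = -0.0872
  θ2 = atan2(B,A) + arccos(C/0.2304) = 0.6985
rotate P by −φ3: (-0.1472, 0.0854, -0.2194)
  A=0.2172, B=-0.2194, C=(l²−L²−A²−y'²−z²)/(2L)=-0.1558
  √(A²+B²)=0.3088;  θ3 = -0.7903+2.0996 ≈ 1.3092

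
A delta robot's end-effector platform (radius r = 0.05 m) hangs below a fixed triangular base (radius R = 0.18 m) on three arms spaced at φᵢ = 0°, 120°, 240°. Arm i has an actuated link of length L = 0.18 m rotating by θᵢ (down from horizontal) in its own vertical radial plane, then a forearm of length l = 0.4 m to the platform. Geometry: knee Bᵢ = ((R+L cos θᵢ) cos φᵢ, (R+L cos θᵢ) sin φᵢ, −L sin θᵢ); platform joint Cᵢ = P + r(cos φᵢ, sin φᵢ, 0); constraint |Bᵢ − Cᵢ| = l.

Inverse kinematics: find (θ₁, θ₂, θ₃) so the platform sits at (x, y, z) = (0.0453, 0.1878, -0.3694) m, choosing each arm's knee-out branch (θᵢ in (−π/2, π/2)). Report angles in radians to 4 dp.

θ₁ = 0.6109, θ₂ = 0.1749, θ₃ = 1.3963

rotate P by −φ1: (0.0453, 0.1878, -0.3694)
  e−x'=0.0847;  (l²−L²−(e−x')²−y'²−z²)/2L = -0.1425
  √(A²+B²)=0.3790;  θ1 = -1.3454+1.9563 ≈ 0.6109
arm 2 (φ=120.0°): x'=0.1400, y'=-0.1331
  A cos θ + B sin θ = C:  -0.0100·cos θ + -0.3694·sin θ = -0.0741
  γ=atan2(-0.3694,-0.0100)=-1.5978;  ψ=arccos(-0.2006)=1.7727;  θ2=γ+ψ≈0.1749
arm 3 (φ=240.0°): x'=-0.1853, y'=-0.0547
  A=0.3153, B=-0.3694, C=(l²−L²−A²−y'²−z²)/(2L)=-0.3090
  θ3 = atan2(B,A) + arccos(C/0.4857) = 1.3963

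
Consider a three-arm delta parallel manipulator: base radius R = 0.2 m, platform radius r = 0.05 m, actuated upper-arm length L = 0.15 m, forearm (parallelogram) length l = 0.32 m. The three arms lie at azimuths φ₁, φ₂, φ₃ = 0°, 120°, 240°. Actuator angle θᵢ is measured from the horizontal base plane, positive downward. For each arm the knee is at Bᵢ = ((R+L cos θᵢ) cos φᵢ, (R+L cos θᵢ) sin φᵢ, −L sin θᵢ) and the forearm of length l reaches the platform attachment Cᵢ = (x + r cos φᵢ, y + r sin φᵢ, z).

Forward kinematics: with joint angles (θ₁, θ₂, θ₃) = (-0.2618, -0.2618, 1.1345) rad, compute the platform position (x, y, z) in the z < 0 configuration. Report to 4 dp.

S1 = (0.2949·cos0.0°, 0.2949·sin0.0°, 0.0388) = (0.2949, 0.0000, 0.0388)
arm 2 at φ=120.0°: e+L cos θ2 = 0.2949;  S2 = (-0.1474, 0.2554, 0.0388)
arm 3 at φ=240.0°: e+L cos θ3 = 0.2134;  S3 = (-0.1067, -0.1848, -0.1359)
|S₂|²−|S₁|² = 0.0000;  |S₃|²−|S₁|² = -0.0245
linear system: -0.8847x+0.5108y = 0.0000−0.0000z; -0.8032x+-0.3696y = -0.0245−-0.3495z
Cramer: x(z) = 0.0169-0.2422z;  y(z) = 0.0293-0.4195z
quadratic in z: (1.2346)z²+(0.0324)z+(-0.0228)=0, √Δ=0.3369 → z ∈ {-0.1496, 0.1233}; z = -0.1496 (taking z<0)
x = 0.0532, y = 0.0921

(0.0532, 0.0921, -0.1496)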